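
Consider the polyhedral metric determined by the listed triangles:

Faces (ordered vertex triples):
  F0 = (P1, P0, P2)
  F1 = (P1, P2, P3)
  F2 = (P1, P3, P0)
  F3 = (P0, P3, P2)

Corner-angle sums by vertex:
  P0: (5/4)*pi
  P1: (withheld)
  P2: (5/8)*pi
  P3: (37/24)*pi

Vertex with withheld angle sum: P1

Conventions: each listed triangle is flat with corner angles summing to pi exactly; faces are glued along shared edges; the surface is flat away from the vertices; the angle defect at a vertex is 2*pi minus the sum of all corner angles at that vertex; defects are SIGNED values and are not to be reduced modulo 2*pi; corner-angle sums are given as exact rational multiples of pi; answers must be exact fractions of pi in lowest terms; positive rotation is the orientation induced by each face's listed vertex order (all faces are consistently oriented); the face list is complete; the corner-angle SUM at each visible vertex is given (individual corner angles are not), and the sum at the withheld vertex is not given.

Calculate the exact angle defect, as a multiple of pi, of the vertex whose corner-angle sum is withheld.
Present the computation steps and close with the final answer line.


V = 4, E = 6, F = 4; chi = V - E + F = 2
Gauss-Bonnet: total defect = 2*pi*chi = 4*pi; visible defects sum to (31/12)*pi

Answer: defect(P1) = (17/12)*pi


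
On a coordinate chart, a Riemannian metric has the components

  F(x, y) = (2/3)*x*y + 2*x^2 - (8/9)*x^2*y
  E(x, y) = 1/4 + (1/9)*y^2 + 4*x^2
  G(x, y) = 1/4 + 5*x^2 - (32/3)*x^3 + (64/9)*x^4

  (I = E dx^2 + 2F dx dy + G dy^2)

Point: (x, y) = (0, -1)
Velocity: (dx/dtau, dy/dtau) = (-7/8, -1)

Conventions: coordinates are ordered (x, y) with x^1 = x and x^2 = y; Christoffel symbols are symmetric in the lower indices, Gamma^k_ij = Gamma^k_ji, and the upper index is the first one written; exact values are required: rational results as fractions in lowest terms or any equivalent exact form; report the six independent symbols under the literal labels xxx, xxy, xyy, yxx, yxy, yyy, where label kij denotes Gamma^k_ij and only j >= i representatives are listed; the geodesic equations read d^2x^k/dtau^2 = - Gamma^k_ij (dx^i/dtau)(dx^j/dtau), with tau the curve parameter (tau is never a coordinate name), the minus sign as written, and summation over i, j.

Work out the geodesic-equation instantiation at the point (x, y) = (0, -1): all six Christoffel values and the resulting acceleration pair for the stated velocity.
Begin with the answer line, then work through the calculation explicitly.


Answer: Gamma_xxx = 0, Gamma_xxy = -4/13, Gamma_xyy = 0, Gamma_yxx = -20/9, Gamma_yxy = 0, Gamma_yyy = 0; accelerations (d^2x/dtau^2, d^2y/dtau^2) = (7/13, 245/144)

E = 13/36, F = 0, G = 1/4 at the point
E_x = 0, E_y = -2/9, F_x = -2/3, F_y = 0, G_x = 0, G_y = 0
EG - F^2 = 13/144;  g^inv = (144/13) * [[1/4, 0], [0, 13/36]]
first-kind symbols [ij,l] = (1/2)(d_i g_jl + d_j g_il - d_l g_ij): [xx,x] = E_x/2 = 0, [xx,y] = F_x - E_y/2 = -5/9, [xy,x] = E_y/2 = -1/9, [xy,y] = G_x/2 = 0, [yy,x] = F_y - G_x/2 = 0, [yy,y] = G_y/2 = 0
Gamma^x_ij = (G*[ij,x] - F*[ij,y])/(EG - F^2), Gamma^y_ij = (E*[ij,y] - F*[ij,x])/(EG - F^2)
Gamma_xxx = 0, Gamma_xxy = -4/13, Gamma_xyy = 0, Gamma_yxx = -20/9, Gamma_yxy = 0, Gamma_yyy = 0
d^2x/dtau^2 = -(Gamma_xxx*(-7/8)^2 + 2*Gamma_xxy*(-7/8)*(-1) + Gamma_xyy*(-1)^2) = 7/13
d^2y/dtau^2 = -(Gamma_yxx*(-7/8)^2 + 2*Gamma_yxy*(-7/8)*(-1) + Gamma_yyy*(-1)^2) = 245/144


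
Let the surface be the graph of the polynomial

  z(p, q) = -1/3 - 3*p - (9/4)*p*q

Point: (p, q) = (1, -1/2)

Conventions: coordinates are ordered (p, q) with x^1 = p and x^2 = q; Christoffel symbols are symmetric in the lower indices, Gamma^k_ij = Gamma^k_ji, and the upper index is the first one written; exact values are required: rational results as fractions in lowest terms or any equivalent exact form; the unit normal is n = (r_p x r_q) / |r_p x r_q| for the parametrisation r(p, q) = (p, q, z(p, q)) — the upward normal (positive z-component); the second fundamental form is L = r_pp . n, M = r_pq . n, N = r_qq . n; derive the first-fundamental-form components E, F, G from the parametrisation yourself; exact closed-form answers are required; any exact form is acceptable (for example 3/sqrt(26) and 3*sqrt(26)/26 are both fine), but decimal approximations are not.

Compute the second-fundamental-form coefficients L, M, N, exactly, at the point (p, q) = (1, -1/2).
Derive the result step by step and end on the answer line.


z_p = -15/8, z_q = -9/4, z_pp = 0, z_pq = -9/4, z_qq = 0
E = 289/64, F = 135/32, G = 97/16; answer radicand W^2 = 613/64
unnormalised second-form numerators: l = 0, m = -9/4, n = 0; L = l/sqrt(613/64), and similarly M = m/sqrt(W^2), N = n/sqrt(W^2)

Answer: L = 0, M = -18*sqrt(613)/613, N = 0


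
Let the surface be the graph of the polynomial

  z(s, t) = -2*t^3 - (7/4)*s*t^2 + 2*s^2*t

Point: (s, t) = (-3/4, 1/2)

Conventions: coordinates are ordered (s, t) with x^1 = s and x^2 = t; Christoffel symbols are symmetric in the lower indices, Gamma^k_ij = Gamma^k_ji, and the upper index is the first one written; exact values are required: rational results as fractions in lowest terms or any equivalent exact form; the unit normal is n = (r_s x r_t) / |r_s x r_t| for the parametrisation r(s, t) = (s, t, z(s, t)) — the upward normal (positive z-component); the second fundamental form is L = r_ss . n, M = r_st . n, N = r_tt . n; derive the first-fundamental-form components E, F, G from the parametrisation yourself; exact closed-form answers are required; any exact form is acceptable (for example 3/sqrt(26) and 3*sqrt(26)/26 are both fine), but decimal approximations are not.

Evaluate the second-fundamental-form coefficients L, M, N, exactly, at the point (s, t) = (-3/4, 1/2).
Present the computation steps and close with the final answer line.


z_s = -31/16, z_t = 15/16, z_ss = 2, z_st = -19/4, z_tt = -27/8
E = 1217/256, F = -465/256, G = 481/256; answer radicand W^2 = 721/128
unnormalised second-form numerators: l = 2, m = -19/4, n = -27/8; L = l/sqrt(721/128), and similarly M = m/sqrt(W^2), N = n/sqrt(W^2)

Answer: L = 16*sqrt(1442)/721, M = -38*sqrt(1442)/721, N = -27*sqrt(1442)/721


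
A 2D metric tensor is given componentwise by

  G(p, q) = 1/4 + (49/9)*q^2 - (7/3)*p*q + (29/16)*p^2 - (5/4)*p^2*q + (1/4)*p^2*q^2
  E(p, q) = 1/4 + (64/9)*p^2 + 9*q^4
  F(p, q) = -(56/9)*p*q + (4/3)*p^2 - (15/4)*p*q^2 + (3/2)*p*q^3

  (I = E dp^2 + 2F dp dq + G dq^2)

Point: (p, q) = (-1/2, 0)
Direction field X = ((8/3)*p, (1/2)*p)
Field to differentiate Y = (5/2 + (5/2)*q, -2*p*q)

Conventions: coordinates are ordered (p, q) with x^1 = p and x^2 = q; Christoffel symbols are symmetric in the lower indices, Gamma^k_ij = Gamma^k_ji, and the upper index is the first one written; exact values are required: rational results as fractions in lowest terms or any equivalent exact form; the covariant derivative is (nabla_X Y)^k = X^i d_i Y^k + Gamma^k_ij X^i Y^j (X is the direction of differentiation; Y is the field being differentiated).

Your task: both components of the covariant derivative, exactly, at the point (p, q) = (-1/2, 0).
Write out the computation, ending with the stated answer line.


E = 73/36, F = 1/3, G = 45/64 at the point
E_p = -64/9, E_q = 0, F_p = -4/3, F_q = 28/9, G_p = -29/16, G_q = 41/48
EG - F^2 = 3029/2304;  g^inv = (2304/3029) * [[45/64, -1/3], [-1/3, 73/36]]
first-kind symbols [ij,l] = (1/2)(d_i g_jl + d_j g_il - d_l g_ij): [pp,p] = E_p/2 = -32/9, [pp,q] = F_p - E_q/2 = -4/3, [pq,p] = E_q/2 = 0, [pq,q] = G_p/2 = -29/32, [qq,p] = F_q - G_p/2 = 1157/288, [qq,q] = G_q/2 = 41/96
Gamma^p_ij = (G*[ij,p] - F*[ij,q])/(EG - F^2), Gamma^q_ij = (E*[ij,q] - F*[ij,p])/(EG - F^2)
Gamma_ppp = -4736/3029, Gamma_ppq = 696/3029, Gamma_pqq = 49441/24232, Gamma_qpp = -10496/9087, Gamma_qpq = -4234/3029, Gamma_qqq = -1090/3029
X = (-4/3, -1/4), Y = (5/2, 0) at the point

Answer: (nabla_X Y)^p = 323005/72696, (nabla_X Y)^q = 121961/27261


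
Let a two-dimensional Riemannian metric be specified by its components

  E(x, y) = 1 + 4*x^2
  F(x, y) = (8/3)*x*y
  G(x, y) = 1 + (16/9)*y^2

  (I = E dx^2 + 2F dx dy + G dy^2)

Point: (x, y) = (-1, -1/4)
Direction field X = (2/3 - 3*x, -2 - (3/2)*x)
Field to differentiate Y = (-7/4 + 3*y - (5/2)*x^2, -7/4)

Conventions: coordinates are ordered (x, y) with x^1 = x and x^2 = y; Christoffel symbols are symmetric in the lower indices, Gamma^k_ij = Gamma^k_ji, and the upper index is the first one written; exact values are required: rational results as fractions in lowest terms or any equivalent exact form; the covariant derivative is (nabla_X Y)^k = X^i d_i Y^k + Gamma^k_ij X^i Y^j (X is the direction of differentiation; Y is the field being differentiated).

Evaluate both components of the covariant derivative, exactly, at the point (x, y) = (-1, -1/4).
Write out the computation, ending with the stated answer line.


E = 5, F = 2/3, G = 10/9 at the point
E_x = -8, E_y = 0, F_x = -2/3, F_y = -8/3, G_x = 0, G_y = -8/9
EG - F^2 = 46/9;  g^inv = (9/46) * [[10/9, -2/3], [-2/3, 5]]
first-kind symbols [ij,l] = (1/2)(d_i g_jl + d_j g_il - d_l g_ij): [xx,x] = E_x/2 = -4, [xx,y] = F_x - E_y/2 = -2/3, [xy,x] = E_y/2 = 0, [xy,y] = G_x/2 = 0, [yy,x] = F_y - G_x/2 = -8/3, [yy,y] = G_y/2 = -4/9
Gamma^x_ij = (G*[ij,x] - F*[ij,y])/(EG - F^2), Gamma^y_ij = (E*[ij,y] - F*[ij,x])/(EG - F^2)
Gamma_xxx = -18/23, Gamma_xxy = 0, Gamma_xyy = -12/23, Gamma_yxx = -3/23, Gamma_yxy = 0, Gamma_yyy = -2/23
X = (11/3, -1/2), Y = (-5, -7/4) at the point

Answer: (nabla_X Y)^x = 2120/69, (nabla_X Y)^y = 213/92


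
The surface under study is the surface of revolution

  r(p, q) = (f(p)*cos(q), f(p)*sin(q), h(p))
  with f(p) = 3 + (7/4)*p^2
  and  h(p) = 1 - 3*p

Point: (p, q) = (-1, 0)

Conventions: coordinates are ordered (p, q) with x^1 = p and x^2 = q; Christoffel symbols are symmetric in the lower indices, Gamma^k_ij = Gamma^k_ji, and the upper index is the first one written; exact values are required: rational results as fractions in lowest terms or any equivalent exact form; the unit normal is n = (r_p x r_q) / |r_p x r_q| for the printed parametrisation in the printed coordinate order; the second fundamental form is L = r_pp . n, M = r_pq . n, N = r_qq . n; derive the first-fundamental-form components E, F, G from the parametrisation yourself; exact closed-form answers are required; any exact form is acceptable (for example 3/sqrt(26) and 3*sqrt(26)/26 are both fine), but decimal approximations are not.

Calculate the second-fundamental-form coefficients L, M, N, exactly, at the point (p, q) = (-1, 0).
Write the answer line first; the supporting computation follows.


Answer: L = 21*sqrt(85)/85, M = 0, N = -57*sqrt(85)/170

f = 19/4, f' = -7/2, f'' = 7/2, h' = -3, h'' = 0
E = 85/4, F = 0, G = 361/16; answer radicand W^2 = 85/4
unnormalised second-form numerators: l = 21/2, m = 0, n = -57/4; L = l/sqrt(85/4), and similarly M = m/sqrt(W^2), N = n/sqrt(W^2)


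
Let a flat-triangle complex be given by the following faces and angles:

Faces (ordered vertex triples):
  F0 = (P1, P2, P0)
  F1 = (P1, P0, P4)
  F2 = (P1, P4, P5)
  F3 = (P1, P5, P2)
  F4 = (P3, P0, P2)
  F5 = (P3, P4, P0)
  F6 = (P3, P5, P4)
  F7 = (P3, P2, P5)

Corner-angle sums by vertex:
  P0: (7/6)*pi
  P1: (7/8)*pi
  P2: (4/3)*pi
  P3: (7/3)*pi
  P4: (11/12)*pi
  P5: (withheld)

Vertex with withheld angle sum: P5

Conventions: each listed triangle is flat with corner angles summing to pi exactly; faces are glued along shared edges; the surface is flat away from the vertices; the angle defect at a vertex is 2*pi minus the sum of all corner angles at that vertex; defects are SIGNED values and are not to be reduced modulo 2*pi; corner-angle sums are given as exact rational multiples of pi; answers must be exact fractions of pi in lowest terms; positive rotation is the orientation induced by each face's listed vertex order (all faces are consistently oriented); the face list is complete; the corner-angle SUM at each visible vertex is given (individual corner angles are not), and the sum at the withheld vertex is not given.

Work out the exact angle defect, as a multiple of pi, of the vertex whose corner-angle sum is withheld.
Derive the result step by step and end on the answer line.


V = 6, E = 12, F = 8; chi = V - E + F = 2
Gauss-Bonnet: total defect = 2*pi*chi = 4*pi; visible defects sum to (27/8)*pi

Answer: defect(P5) = (5/8)*pi


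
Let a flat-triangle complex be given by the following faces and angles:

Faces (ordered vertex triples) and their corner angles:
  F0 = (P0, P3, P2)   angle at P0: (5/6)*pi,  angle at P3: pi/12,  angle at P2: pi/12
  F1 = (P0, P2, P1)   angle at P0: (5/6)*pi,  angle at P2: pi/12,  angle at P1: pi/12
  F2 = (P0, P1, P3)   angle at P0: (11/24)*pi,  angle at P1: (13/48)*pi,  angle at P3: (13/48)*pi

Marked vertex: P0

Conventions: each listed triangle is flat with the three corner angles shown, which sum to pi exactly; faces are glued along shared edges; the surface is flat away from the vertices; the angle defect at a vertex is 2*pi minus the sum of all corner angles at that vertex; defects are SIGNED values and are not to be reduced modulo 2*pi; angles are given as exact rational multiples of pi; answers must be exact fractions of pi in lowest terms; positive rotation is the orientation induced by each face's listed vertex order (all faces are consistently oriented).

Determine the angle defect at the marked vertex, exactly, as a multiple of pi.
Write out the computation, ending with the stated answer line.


Sum of corner angles at P0: (17/8)*pi
defect = 2*pi - (17/8)*pi

Answer: defect(P0) = -pi/8


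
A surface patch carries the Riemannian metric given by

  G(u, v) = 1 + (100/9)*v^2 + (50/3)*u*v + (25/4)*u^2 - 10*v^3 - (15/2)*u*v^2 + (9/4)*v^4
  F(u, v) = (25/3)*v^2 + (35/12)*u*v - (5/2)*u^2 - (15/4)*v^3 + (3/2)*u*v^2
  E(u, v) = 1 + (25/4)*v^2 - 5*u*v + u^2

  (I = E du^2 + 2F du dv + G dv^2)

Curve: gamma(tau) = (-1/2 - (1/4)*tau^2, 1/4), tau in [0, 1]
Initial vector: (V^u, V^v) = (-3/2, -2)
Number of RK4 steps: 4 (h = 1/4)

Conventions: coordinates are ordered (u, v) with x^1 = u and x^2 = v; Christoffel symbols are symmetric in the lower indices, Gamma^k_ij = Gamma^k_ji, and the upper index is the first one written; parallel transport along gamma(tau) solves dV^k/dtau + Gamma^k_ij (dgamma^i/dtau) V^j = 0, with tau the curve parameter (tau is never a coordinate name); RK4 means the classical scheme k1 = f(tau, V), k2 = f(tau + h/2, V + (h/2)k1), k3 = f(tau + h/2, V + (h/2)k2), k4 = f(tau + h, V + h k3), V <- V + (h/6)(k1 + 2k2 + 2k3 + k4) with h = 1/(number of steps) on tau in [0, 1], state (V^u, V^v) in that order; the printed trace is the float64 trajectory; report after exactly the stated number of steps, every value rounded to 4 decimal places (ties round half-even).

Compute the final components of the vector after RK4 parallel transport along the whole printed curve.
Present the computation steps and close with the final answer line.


gamma'(tau) = (-(1/2)*tau, 0); f(tau, V)^k = -Gamma^k_ij(gamma(tau)) gamma'^i(tau) V^j; h = 1/4; intermediate values shown to 6 dp
curve data and Christoffel symbols at the stage parameters:
  tau = 0.000000: gamma = (-0.500000, 0.250000), gamma' = (0.000000, 0.000000); Gamma_uuu = -0.445342, Gamma_uuv = 1.113354, Gamma_uvv = 1.150466, Gamma_vuu = 0.202053, Gamma_vuv = -0.505133, Gamma_vvv = -0.521971
  tau = 0.125000: gamma = (-0.503906, 0.250000), gamma' = (-0.062500, 0.000000); Gamma_uuu = -0.443575, Gamma_uuv = 1.108937, Gamma_uvv = 1.145902, Gamma_vuu = 0.204392, Gamma_vuv = -0.510981, Gamma_vvv = -0.528013
  tau = 0.250000: gamma = (-0.515625, 0.250000), gamma' = (-0.125000, 0.000000); Gamma_uuu = -0.438204, Gamma_uuv = 1.095511, Gamma_uvv = 1.132028, Gamma_vuu = 0.211098, Gamma_vuv = -0.527746, Gamma_vvv = -0.545338
  tau = 0.375000: gamma = (-0.535156, 0.250000), gamma' = (-0.187500, 0.000000); Gamma_uuu = -0.429062, Gamma_uuv = 1.072656, Gamma_uvv = 1.108411, Gamma_vuu = 0.221273, Gamma_vuv = -0.553182, Gamma_vvv = -0.571622
  tau = 0.500000: gamma = (-0.562500, 0.250000), gamma' = (-0.250000, 0.000000); Gamma_uuu = -0.415995, Gamma_uuv = 1.039988, Gamma_uvv = 1.074654, Gamma_vuu = 0.233541, Gamma_vuv = -0.583853, Gamma_vvv = -0.603315
  tau = 0.625000: gamma = (-0.597656, 0.250000), gamma' = (-0.312500, 0.000000); Gamma_uuu = -0.399007, Gamma_uuv = 0.997518, Gamma_uvv = 1.030769, Gamma_vuu = 0.246246, Gamma_vuv = -0.615614, Gamma_vvv = -0.636135
  tau = 0.750000: gamma = (-0.640625, 0.250000), gamma' = (-0.375000, 0.000000); Gamma_uuu = -0.378384, Gamma_uuv = 0.945960, Gamma_uvv = 0.977492, Gamma_vuu = 0.257706, Gamma_vuv = -0.644265, Gamma_vvv = -0.665741
  tau = 0.875000: gamma = (-0.691406, 0.250000), gamma' = (-0.437500, 0.000000); Gamma_uuu = -0.354739, Gamma_uuv = 0.886848, Gamma_uvv = 0.916410, Gamma_vuu = 0.266493, Gamma_vuv = -0.666233, Gamma_vvv = -0.688440
  tau = 1.000000: gamma = (-0.750000, 0.250000), gamma' = (-0.500000, 0.000000); Gamma_uuu = -0.328963, Gamma_uuv = 0.822409, Gamma_uvv = 0.849822, Gamma_vuu = 0.271644, Gamma_vuv = -0.679110, Gamma_vvv = -0.701747
step 0: V^u = -1.5000, V^v = -2.0000
step 1: k1 = (0.000000, 0.000000), k2 = (-0.097032, 0.044711), k3 = (-0.096308, 0.044377), k4 = (-0.188876, 0.090988); V <- V + (h/6)(k1 + 2k2 + 2k3 + k4): V^u = -1.5240, V^v = -1.9888
step 2: k1 = (-0.188865, 0.090983), k2 = (-0.273201, 0.140893), k3 = (-0.271098, 0.139809), k4 = (-0.342450, 0.192253); V <- V + (h/6)(k1 + 2k2 + 2k3 + k4): V^u = -1.5915, V^v = -1.9536
step 3: k1 = (-0.342416, 0.192234), k2 = (-0.397714, 0.245447), k3 = (-0.394778, 0.243636), k4 = (-0.431576, 0.293933); V <- V + (h/6)(k1 + 2k2 + 2k3 + k4): V^u = -1.6898, V^v = -1.8926
step 4: k1 = (-0.431596, 0.293947), k2 = (-0.449434, 0.337631), k3 = (-0.446969, 0.335780), k4 = (-0.447402, 0.369446); V <- V + (h/6)(k1 + 2k2 + 2k3 + k4): V^u = -1.8011, V^v = -1.8088

Answer: V^u = -1.8011, V^v = -1.8088


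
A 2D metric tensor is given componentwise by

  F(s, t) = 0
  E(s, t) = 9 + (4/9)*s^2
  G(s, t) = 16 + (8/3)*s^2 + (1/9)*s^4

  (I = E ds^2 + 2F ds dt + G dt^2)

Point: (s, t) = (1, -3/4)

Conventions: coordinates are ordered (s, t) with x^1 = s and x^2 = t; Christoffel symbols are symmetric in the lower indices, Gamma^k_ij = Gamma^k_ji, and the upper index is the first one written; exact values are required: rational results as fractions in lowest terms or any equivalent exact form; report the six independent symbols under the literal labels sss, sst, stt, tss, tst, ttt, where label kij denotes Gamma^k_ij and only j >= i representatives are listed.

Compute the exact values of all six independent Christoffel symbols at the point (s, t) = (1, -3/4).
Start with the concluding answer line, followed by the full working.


Answer: Gamma_sss = 4/85, Gamma_sst = 0, Gamma_stt = -26/85, Gamma_tss = 0, Gamma_tst = 2/13, Gamma_ttt = 0

E = 85/9, F = 0, G = 169/9 at the point
E_s = 8/9, E_t = 0, F_s = 0, F_t = 0, G_s = 52/9, G_t = 0
EG - F^2 = 14365/81;  g^inv = (81/14365) * [[169/9, 0], [0, 85/9]]
first-kind symbols [ij,l] = (1/2)(d_i g_jl + d_j g_il - d_l g_ij): [ss,s] = E_s/2 = 4/9, [ss,t] = F_s - E_t/2 = 0, [st,s] = E_t/2 = 0, [st,t] = G_s/2 = 26/9, [tt,s] = F_t - G_s/2 = -26/9, [tt,t] = G_t/2 = 0
Gamma^s_ij = (G*[ij,s] - F*[ij,t])/(EG - F^2), Gamma^t_ij = (E*[ij,t] - F*[ij,s])/(EG - F^2)


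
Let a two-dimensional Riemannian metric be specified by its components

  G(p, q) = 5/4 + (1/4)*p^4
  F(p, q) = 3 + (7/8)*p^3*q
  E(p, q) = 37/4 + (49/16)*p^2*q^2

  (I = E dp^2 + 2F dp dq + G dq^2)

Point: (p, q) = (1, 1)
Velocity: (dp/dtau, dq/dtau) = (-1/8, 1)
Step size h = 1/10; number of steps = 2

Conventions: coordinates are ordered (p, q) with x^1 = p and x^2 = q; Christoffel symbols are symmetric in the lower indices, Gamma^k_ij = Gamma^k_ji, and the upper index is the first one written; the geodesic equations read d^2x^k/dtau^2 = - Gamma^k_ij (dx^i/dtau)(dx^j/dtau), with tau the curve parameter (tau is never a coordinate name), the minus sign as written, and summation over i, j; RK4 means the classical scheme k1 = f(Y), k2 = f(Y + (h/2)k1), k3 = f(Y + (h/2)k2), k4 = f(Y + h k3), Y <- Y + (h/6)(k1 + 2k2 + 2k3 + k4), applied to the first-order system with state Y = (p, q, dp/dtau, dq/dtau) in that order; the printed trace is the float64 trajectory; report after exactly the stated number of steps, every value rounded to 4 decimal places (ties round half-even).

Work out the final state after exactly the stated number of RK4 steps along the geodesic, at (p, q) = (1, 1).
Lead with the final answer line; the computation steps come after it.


Answer: p = 0.9753, q = 1.2008, dp/dtau = -0.1204, dq/dtau = 1.0047

f(Y) = (dp/dtau, dq/dtau, -Gamma^p_ij Y'^i Y'^j, -Gamma^q_ij Y'^i Y'^j) with the Gammas evaluated at the stage position; h = 0.100000; intermediate values shown to 6 dp
step 0: p = 1.0000, q = 1.0000, dp/dtau = -0.1250, dq/dtau = 1.0000
step 1:
  k1: at (p, q) = (1.000000, 1.000000), (dp/dtau, dq/dtau) = (-0.125000, 1.000000); Gamma_ppp = 1.821267, Gamma_ppq = 0.769231, Gamma_pqq = 0.162896, Gamma_qpp = -4.996606, Gamma_qpq = -1.653846, Gamma_qqq = -0.420814; k1 = (-0.125000, 1.000000, 0.000954, 0.085425)
  k2: at (p, q) = (0.993750, 1.050000), (dp/dtau, dq/dtau) = (-0.124952, 1.004271); Gamma_ppp = 1.896652, Gamma_ppq = 0.791196, Gamma_pqq = 0.153737, Gamma_qpp = -5.257493, Gamma_qpq = -1.738022, Gamma_qqq = -0.401540; k2 = (-0.124952, 1.004271, 0.013903, 0.050868)
  k3: at (p, q) = (0.993752, 1.050214), (dp/dtau, dq/dtau) = (-0.124305, 1.002543); Gamma_ppp = 1.897038, Gamma_ppq = 0.791312, Gamma_pqq = 0.153712, Gamma_qpp = -5.258796, Gamma_qpq = -1.738421, Gamma_qqq = -0.401495; k3 = (-0.124305, 1.002543, 0.013421, 0.051510)
  k4: at (p, q) = (0.987570, 1.100254), (dp/dtau, dq/dtau) = (-0.123658, 1.005151); Gamma_ppp = 1.960863, Gamma_ppq = 0.806301, Gamma_pqq = 0.144525, Gamma_qpp = -5.491533, Gamma_qpq = -1.804661, Gamma_qqq = -0.381495; k4 = (-0.123658, 1.005151, 0.024437, 0.020787)
  Y <- Y + (h/6)(k1 + 2k2 + 2k3 + k4): p = 0.9875, q = 1.1003, dp/dtau = -0.1237, dq/dtau = 1.0052
step 2:
  k1: at (p, q) = (0.987547, 1.100313), (dp/dtau, dq/dtau) = (-0.123666, 1.005183); Gamma_ppp = 1.960883, Gamma_ppq = 0.806294, Gamma_pqq = 0.144507, Gamma_qpp = -5.491650, Gamma_qpq = -1.804684, Gamma_qqq = -0.381451; k1 = (-0.123666, 1.005183, 0.024459, 0.020731)
  k2: at (p, q) = (0.981364, 1.150572), (dp/dtau, dq/dtau) = (-0.122443, 1.006219); Gamma_ppp = 2.013822, Gamma_ppq = 0.815027, Gamma_pqq = 0.135401, Gamma_qpp = -5.697107, Gamma_qpq = -1.854418, Gamma_qqq = -0.361053; k2 = (-0.122443, 1.006219, 0.033548, -0.005975)
  k3: at (p, q) = (0.981425, 1.150624), (dp/dtau, dq/dtau) = (-0.121989, 1.004884); Gamma_ppp = 2.014090, Gamma_ppq = 0.815127, Gamma_pqq = 0.135422, Gamma_qpp = -5.697956, Gamma_qpq = -1.854673, Gamma_qqq = -0.361117; k3 = (-0.121989, 1.004884, 0.033123, -0.005263)
  k4: at (p, q) = (0.975348, 1.200801), (dp/dtau, dq/dtau) = (-0.120354, 1.004657); Gamma_ppp = 2.056901, Gamma_ppq = 0.818446, Gamma_pqq = 0.126610, Gamma_qpp = -5.876894, Gamma_qpq = -1.889464, Gamma_qqq = -0.340907; k4 = (-0.120354, 1.004657, 0.040337, -0.027710)
  Y <- Y + (h/6)(k1 + 2k2 + 2k3 + k4): p = 0.9753, q = 1.2008, dp/dtau = -0.1204, dq/dtau = 1.0047


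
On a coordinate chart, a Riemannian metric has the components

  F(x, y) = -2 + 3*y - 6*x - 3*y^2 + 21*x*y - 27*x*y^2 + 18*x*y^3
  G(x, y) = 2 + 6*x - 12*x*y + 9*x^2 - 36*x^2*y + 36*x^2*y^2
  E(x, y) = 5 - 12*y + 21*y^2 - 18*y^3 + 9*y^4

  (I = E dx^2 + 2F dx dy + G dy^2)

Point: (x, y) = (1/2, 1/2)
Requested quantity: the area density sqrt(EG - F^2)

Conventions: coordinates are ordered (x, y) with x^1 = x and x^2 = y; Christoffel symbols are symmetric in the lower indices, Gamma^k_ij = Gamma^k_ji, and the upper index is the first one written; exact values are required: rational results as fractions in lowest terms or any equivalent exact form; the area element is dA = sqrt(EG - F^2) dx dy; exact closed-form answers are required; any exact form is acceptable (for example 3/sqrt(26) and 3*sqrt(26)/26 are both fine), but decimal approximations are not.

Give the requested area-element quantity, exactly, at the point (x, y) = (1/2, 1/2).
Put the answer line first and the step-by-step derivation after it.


Answer: sqrt(EG - F^2) = sqrt(57)/4

E = 41/16, F = -5/4, G = 2; EG - F^2 = 57/16


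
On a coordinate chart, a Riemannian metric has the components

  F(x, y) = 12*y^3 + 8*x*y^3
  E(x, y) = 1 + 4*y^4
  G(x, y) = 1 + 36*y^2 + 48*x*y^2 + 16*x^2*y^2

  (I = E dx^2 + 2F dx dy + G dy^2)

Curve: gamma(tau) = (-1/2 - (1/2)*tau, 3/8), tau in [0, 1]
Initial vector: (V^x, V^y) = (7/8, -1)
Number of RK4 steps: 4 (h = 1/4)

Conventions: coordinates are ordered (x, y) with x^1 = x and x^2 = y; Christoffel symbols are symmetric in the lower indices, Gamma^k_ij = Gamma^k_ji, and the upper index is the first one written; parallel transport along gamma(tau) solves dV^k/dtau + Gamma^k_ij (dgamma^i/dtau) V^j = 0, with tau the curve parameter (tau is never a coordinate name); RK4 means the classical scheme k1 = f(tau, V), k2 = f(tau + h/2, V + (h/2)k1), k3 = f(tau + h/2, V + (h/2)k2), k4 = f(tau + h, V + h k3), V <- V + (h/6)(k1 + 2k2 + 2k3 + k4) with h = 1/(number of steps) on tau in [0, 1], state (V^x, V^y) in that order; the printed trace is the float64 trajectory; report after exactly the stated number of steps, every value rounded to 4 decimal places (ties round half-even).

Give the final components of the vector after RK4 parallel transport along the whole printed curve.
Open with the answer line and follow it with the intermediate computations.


Answer: V^x = 0.7624, V^y = -1.4241

gamma'(tau) = (-1/2, 0); f(tau, V)^k = -Gamma^k_ij(gamma(tau)) gamma'^i(tau) V^j; h = 1/4; intermediate values shown to 6 dp
curve data and Christoffel symbols at the stage parameters:
  tau = 0.000000: gamma = (-0.500000, 0.375000), gamma' = (-0.500000, 0.000000); Gamma_xxx = 0.000000, Gamma_xxy = 0.126723, Gamma_xyy = 0.337929, Gamma_yxx = 0.000000, Gamma_yxy = 0.675858, Gamma_yyy = 1.802288
  tau = 0.125000: gamma = (-0.562500, 0.375000), gamma' = (-0.500000, 0.000000); Gamma_xxx = 0.000000, Gamma_xxy = 0.138019, Gamma_xyy = 0.345048, Gamma_yxx = 0.000000, Gamma_yxy = 0.690096, Gamma_yyy = 1.725240
  tau = 0.250000: gamma = (-0.625000, 0.375000), gamma' = (-0.500000, 0.000000); Gamma_xxx = 0.000000, Gamma_xxy = 0.150575, Gamma_xyy = 0.351342, Gamma_yxx = 0.000000, Gamma_yxy = 0.702684, Gamma_yyy = 1.639596
  tau = 0.375000: gamma = (-0.687500, 0.375000), gamma' = (-0.500000, 0.000000); Gamma_xxx = 0.000000, Gamma_xxy = 0.164509, Gamma_xyy = 0.356436, Gamma_yxx = 0.000000, Gamma_yxy = 0.712871, Gamma_yyy = 1.544554
  tau = 0.500000: gamma = (-0.750000, 0.375000), gamma' = (-0.500000, 0.000000); Gamma_xxx = 0.000000, Gamma_xxy = 0.179925, Gamma_xyy = 0.359850, Gamma_yxx = 0.000000, Gamma_yxy = 0.719700, Gamma_yyy = 1.439400
  tau = 0.625000: gamma = (-0.812500, 0.375000), gamma' = (-0.500000, 0.000000); Gamma_xxx = 0.000000, Gamma_xxy = 0.196901, Gamma_xyy = 0.360985, Gamma_yxx = 0.000000, Gamma_yxy = 0.721969, Gamma_yyy = 1.323610
  tau = 0.750000: gamma = (-0.875000, 0.375000), gamma' = (-0.500000, 0.000000); Gamma_xxx = 0.000000, Gamma_xxy = 0.215461, Gamma_xyy = 0.359102, Gamma_yxx = 0.000000, Gamma_yxy = 0.718204, Gamma_yyy = 1.197007
  tau = 0.875000: gamma = (-0.937500, 0.375000), gamma' = (-0.500000, 0.000000); Gamma_xxx = 0.000000, Gamma_xxy = 0.235551, Gamma_xyy = 0.353326, Gamma_yxx = 0.000000, Gamma_yxy = 0.706652, Gamma_yyy = 1.059978
  tau = 1.000000: gamma = (-1.000000, 0.375000), gamma' = (-0.500000, 0.000000); Gamma_xxx = 0.000000, Gamma_xxy = 0.256990, Gamma_xyy = 0.342653, Gamma_yxx = 0.000000, Gamma_yxy = 0.685306, Gamma_yyy = 0.913742
step 0: V^x = 0.8750, V^y = -1.0000
step 1: k1 = (-0.063362, -0.337929), k2 = (-0.071925, -0.359623), k3 = (-0.072112, -0.360559), k4 = (-0.082074, -0.383012); V <- V + (h/6)(k1 + 2k2 + 2k3 + k4): V^x = 0.8569, V^y = -1.0901
step 2: k1 = (-0.082068, -0.382982), k2 = (-0.093599, -0.405598), k3 = (-0.093832, -0.406605), k4 = (-0.107209, -0.428835); V <- V + (h/6)(k1 + 2k2 + 2k3 + k4): V^x = 0.8334, V^y = -1.1916
step 3: k1 = (-0.107196, -0.428784), k2 = (-0.122587, -0.449484), k3 = (-0.122841, -0.450418), k4 = (-0.140499, -0.468330); V <- V + (h/6)(k1 + 2k2 + 2k3 + k4): V^x = 0.8027, V^y = -1.3039
step 4: k1 = (-0.140474, -0.468246), k2 = (-0.160465, -0.481395), k3 = (-0.160658, -0.481975), k4 = (-0.183032, -0.488085); V <- V + (h/6)(k1 + 2k2 + 2k3 + k4): V^x = 0.7624, V^y = -1.4241


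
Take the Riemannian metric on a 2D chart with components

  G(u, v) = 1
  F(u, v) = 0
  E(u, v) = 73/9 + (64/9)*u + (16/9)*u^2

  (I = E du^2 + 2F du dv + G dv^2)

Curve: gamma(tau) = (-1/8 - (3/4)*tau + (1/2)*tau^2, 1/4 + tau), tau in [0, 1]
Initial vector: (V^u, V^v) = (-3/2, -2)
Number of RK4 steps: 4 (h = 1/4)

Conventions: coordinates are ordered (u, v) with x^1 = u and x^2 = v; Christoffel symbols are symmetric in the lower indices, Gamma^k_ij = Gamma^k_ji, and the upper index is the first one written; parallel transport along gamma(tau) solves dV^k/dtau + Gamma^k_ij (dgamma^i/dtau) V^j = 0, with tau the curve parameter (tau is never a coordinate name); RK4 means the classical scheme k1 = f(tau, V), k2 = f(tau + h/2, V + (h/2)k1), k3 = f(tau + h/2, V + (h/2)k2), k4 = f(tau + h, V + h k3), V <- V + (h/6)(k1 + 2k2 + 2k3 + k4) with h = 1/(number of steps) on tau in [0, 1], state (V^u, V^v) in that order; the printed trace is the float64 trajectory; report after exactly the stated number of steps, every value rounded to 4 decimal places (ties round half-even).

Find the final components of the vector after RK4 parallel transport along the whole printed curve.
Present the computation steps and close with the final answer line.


gamma'(tau) = (-3/4 + tau, 1); f(tau, V)^k = -Gamma^k_ij(gamma(tau)) gamma'^i(tau) V^j; h = 1/4; intermediate values shown to 6 dp
curve data and Christoffel symbols at the stage parameters:
  tau = 0.000000: gamma = (-0.125000, 0.250000), gamma' = (-0.750000, 1.000000); Gamma_uuu = 0.459770, Gamma_uuv = 0.000000, Gamma_uvv = 0.000000, Gamma_vuu = 0.000000, Gamma_vuv = 0.000000, Gamma_vvv = 0.000000
  tau = 0.125000: gamma = (-0.210938, 0.375000), gamma' = (-0.625000, 1.000000); Gamma_uuu = 0.475404, Gamma_uuv = 0.000000, Gamma_uvv = 0.000000, Gamma_vuu = 0.000000, Gamma_vuv = 0.000000, Gamma_vvv = 0.000000
  tau = 0.250000: gamma = (-0.281250, 0.500000), gamma' = (-0.500000, 1.000000); Gamma_uuu = 0.488753, Gamma_uuv = 0.000000, Gamma_uvv = 0.000000, Gamma_vuu = 0.000000, Gamma_vuv = 0.000000, Gamma_vvv = 0.000000
  tau = 0.375000: gamma = (-0.335938, 0.625000), gamma' = (-0.375000, 1.000000); Gamma_uuu = 0.499478, Gamma_uuv = 0.000000, Gamma_uvv = 0.000000, Gamma_vuu = 0.000000, Gamma_vuv = 0.000000, Gamma_vvv = 0.000000
  tau = 0.500000: gamma = (-0.375000, 0.750000), gamma' = (-0.250000, 1.000000); Gamma_uuu = 0.507317, Gamma_uuv = 0.000000, Gamma_uvv = 0.000000, Gamma_vuu = 0.000000, Gamma_vuv = 0.000000, Gamma_vvv = 0.000000
  tau = 0.625000: gamma = (-0.398438, 0.875000), gamma' = (-0.125000, 1.000000); Gamma_uuu = 0.512090, Gamma_uuv = 0.000000, Gamma_uvv = 0.000000, Gamma_vuu = 0.000000, Gamma_vuv = 0.000000, Gamma_vvv = 0.000000
  tau = 0.750000: gamma = (-0.406250, 1.000000), gamma' = (0.000000, 1.000000); Gamma_uuu = 0.513692, Gamma_uuv = 0.000000, Gamma_uvv = 0.000000, Gamma_vuu = 0.000000, Gamma_vuv = 0.000000, Gamma_vvv = 0.000000
  tau = 0.875000: gamma = (-0.398438, 1.125000), gamma' = (0.125000, 1.000000); Gamma_uuu = 0.512090, Gamma_uuv = 0.000000, Gamma_uvv = 0.000000, Gamma_vuu = 0.000000, Gamma_vuv = 0.000000, Gamma_vvv = 0.000000
  tau = 1.000000: gamma = (-0.375000, 1.250000), gamma' = (0.250000, 1.000000); Gamma_uuu = 0.507317, Gamma_uuv = 0.000000, Gamma_uvv = 0.000000, Gamma_vuu = 0.000000, Gamma_vuv = 0.000000, Gamma_vvv = 0.000000
step 0: V^u = -1.5000, V^v = -2.0000
step 1: k1 = (-0.517241, 0.000000), k2 = (-0.464902, 0.000000), k3 = (-0.462958, 0.000000), k4 = (-0.394849, 0.000000); V <- V + (h/6)(k1 + 2k2 + 2k3 + k4): V^u = -1.6153, V^v = -2.0000
step 2: k1 = (-0.394748, 0.000000), k2 = (-0.311799, 0.000000), k3 = (-0.309857, 0.000000), k4 = (-0.214695, 0.000000); V <- V + (h/6)(k1 + 2k2 + 2k3 + k4): V^u = -1.6925, V^v = -2.0000
step 3: k1 = (-0.214662, 0.000000), k2 = (-0.110058, 0.000000), k3 = (-0.109221, 0.000000), k4 = (0.000000, 0.000000); V <- V + (h/6)(k1 + 2k2 + 2k3 + k4): V^u = -1.7197, V^v = -2.0000
step 4: k1 = (0.000000, 0.000000), k2 = (0.110083, 0.000000), k3 = (0.109202, 0.000000), k4 = (0.214651, 0.000000); V <- V + (h/6)(k1 + 2k2 + 2k3 + k4): V^u = -1.6925, V^v = -2.0000

Answer: V^u = -1.6925, V^v = -2.0000


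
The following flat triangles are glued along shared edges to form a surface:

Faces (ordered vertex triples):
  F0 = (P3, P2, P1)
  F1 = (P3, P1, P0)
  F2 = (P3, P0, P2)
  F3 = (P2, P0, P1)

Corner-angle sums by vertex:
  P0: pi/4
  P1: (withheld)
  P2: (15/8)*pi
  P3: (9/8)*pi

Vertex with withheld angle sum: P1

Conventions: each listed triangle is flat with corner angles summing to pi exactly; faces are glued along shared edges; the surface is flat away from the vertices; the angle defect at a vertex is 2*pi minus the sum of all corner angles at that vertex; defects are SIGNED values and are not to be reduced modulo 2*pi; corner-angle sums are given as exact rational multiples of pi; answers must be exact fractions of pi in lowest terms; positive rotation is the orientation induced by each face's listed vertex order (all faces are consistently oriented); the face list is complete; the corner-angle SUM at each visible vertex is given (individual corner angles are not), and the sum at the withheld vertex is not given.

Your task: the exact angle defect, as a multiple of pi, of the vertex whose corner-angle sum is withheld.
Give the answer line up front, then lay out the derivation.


Answer: defect(P1) = (5/4)*pi

V = 4, E = 6, F = 4; chi = V - E + F = 2
Gauss-Bonnet: total defect = 2*pi*chi = 4*pi; visible defects sum to (11/4)*pi


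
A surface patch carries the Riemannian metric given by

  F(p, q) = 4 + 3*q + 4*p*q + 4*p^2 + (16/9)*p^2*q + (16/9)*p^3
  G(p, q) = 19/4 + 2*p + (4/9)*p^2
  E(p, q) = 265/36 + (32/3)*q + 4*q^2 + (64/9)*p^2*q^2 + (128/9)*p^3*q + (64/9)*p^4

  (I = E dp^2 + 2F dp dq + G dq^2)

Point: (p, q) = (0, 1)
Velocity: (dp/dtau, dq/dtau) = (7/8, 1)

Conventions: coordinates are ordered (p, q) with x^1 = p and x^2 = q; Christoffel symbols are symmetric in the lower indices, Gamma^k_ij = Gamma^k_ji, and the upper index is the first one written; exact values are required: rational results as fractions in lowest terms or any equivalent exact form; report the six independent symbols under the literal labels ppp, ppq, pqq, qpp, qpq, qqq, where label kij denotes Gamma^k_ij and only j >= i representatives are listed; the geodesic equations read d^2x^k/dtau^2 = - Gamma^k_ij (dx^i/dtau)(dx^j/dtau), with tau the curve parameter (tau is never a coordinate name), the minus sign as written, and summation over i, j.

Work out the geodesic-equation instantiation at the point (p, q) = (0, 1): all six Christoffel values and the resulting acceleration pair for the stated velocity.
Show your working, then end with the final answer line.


E = 793/36, F = 7, G = 19/4 at the point
E_p = 0, E_q = 56/3, F_p = 4, F_q = 3, G_p = 2, G_q = 0
EG - F^2 = 8011/144;  g^inv = (144/8011) * [[19/4, -7], [-7, 793/36]]
first-kind symbols [ij,l] = (1/2)(d_i g_jl + d_j g_il - d_l g_ij): [pp,p] = E_p/2 = 0, [pp,q] = F_p - E_q/2 = -16/3, [pq,p] = E_q/2 = 28/3, [pq,q] = G_p/2 = 1, [qq,p] = F_q - G_p/2 = 2, [qq,q] = G_q/2 = 0
Gamma^p_ij = (G*[ij,p] - F*[ij,q])/(EG - F^2), Gamma^q_ij = (E*[ij,q] - F*[ij,p])/(EG - F^2)
Gamma_ppp = 5376/8011, Gamma_ppq = 5376/8011, Gamma_pqq = 1368/8011, Gamma_qpp = -50752/24033, Gamma_qpq = -6236/8011, Gamma_qqq = -2016/8011
d^2p/dtau^2 = -(Gamma_ppp*(7/8)^2 + 2*Gamma_ppq*(7/8)*(1) + Gamma_pqq*(1)^2) = -14892/8011
d^2q/dtau^2 = -(Gamma_qpp*(7/8)^2 + 2*Gamma_qpq*(7/8)*(1) + Gamma_qqq*(1)^2) = 77644/24033

Answer: Gamma_ppp = 5376/8011, Gamma_ppq = 5376/8011, Gamma_pqq = 1368/8011, Gamma_qpp = -50752/24033, Gamma_qpq = -6236/8011, Gamma_qqq = -2016/8011; accelerations (d^2p/dtau^2, d^2q/dtau^2) = (-14892/8011, 77644/24033)


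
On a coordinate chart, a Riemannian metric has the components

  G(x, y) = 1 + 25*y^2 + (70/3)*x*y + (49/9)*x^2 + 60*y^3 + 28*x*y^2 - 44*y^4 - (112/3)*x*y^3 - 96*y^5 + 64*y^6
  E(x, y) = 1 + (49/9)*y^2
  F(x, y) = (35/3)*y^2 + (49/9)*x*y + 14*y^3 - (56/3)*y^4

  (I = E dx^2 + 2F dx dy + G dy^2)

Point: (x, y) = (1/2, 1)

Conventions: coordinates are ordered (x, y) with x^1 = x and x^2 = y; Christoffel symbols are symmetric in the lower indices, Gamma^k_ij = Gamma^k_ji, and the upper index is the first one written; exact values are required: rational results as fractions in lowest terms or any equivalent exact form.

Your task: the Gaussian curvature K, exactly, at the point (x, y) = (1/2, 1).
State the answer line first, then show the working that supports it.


Answer: K = -7056/734449

E = 58/9, F = 175/18, G = 661/36, EG - F^2 = 857/36 at the point
E_x = 0, E_y = 98/9, F_x = 49/9, F_y = -119/18, G_x = 175/9, G_y = -175/3
E_yy = 98/9, F_xy = 49/9, G_xx = 98/9
The intrinsic route: Brioschi's K = (det M1 - det M2)/(EG - F^2)^2.
M1 = [[-E_yy/2 + F_xy - G_xx/2, E_x/2, F_x - E_y/2], [F_y - G_x/2, E, F], [G_y/2, F, G]] = [[-49/9, 0, 0], [-49/3, 58/9, 175/18], [-175/6, 175/18, 661/36]]; det M1 = -41993/324
M2 = [[0, E_y/2, G_x/2], [E_y/2, E, F], [G_x/2, F, G]] = [[0, 49/9, 175/18], [49/9, 58/9, 175/18], [175/18, 175/18, 661/36]]; det M2 = -40229/324
det M1 - det M2 = -49/9; K = -49/9 / (857/36)^2 = -7056/734449


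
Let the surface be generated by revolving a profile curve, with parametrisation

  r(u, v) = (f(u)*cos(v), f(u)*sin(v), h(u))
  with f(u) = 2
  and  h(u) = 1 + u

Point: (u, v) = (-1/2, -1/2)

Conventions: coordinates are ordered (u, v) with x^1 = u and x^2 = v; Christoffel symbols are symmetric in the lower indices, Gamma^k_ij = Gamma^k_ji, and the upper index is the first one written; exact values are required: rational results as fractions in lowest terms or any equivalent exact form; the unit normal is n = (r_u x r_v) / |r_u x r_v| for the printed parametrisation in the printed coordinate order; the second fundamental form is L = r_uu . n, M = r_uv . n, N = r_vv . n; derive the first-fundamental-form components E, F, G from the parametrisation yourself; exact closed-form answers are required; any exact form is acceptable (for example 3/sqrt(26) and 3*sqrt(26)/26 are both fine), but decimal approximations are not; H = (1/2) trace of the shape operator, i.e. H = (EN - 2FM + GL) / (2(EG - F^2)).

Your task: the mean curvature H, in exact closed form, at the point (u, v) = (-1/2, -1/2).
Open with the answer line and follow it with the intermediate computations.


Answer: H = 1/4

f = 2, f' = 0, f'' = 0, h' = 1, h'' = 0
E = 1, F = 0, G = 4; answer radicand W^2 = 1
unnormalised second-form numerators: l = 0, m = 0, n = 2; L = l/sqrt(1), and similarly M = m/sqrt(W^2), N = n/sqrt(W^2)
H = (E*n - 2*F*m + G*l) / (2*(EG - F^2)*sqrt(W^2)); E*n - 2*F*m + G*l = 2, EG - F^2 = 4, so H = (1/4)/sqrt(1)


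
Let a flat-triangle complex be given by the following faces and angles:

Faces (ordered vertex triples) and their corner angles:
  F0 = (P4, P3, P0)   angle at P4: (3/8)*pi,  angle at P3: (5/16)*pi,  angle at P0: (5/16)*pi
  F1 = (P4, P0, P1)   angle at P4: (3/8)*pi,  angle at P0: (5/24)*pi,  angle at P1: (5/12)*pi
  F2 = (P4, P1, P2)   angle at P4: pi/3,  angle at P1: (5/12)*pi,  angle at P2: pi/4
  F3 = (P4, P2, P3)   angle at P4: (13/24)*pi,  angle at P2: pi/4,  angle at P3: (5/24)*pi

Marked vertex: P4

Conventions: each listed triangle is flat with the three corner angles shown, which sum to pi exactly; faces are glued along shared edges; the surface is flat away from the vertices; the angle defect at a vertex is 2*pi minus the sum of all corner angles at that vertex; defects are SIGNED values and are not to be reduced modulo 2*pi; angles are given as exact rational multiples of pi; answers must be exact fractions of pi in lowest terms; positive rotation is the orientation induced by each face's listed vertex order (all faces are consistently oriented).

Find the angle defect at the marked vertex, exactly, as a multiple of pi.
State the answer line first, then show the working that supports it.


Answer: defect(P4) = (3/8)*pi

Sum of corner angles at P4: (13/8)*pi
defect = 2*pi - (13/8)*pi


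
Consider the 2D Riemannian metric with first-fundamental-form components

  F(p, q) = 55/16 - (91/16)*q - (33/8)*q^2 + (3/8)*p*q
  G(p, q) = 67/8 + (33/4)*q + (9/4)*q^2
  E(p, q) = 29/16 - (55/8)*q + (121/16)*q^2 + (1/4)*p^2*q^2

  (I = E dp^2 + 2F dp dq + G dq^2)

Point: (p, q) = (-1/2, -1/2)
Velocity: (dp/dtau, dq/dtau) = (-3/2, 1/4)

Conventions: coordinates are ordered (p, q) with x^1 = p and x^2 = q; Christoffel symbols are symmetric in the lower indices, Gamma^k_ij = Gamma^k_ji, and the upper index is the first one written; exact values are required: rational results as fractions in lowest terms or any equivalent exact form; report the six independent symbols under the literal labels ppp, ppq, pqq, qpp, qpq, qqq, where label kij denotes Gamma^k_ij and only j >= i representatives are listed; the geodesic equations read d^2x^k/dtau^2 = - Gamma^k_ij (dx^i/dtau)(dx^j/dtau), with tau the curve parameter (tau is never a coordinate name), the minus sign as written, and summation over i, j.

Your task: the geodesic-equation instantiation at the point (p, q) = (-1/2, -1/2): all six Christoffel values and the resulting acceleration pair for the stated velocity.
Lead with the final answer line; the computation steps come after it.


Answer: Gamma_ppp = -1552/241, Gamma_ppq = -35728/6025, Gamma_pqq = -5008/1205, Gamma_qpp = 2077/241, Gamma_qpq = 39672/6025, Gamma_qqq = 6312/1205; accelerations (d^2p/dtau^2, d^2q/dtau^2) = (62069/6025, -356199/24100)

E = 229/32, F = 171/32, G = 77/16 at the point
E_p = -1/16, E_q = -29/2, F_p = -3/16, F_q = -7/4, G_p = 0, G_q = 6
EG - F^2 = 6025/1024;  g^inv = (1024/6025) * [[77/16, -171/32], [-171/32, 229/32]]
first-kind symbols [ij,l] = (1/2)(d_i g_jl + d_j g_il - d_l g_ij): [pp,p] = E_p/2 = -1/32, [pp,q] = F_p - E_q/2 = 113/16, [pq,p] = E_q/2 = -29/4, [pq,q] = G_p/2 = 0, [qq,p] = F_q - G_p/2 = -7/4, [qq,q] = G_q/2 = 3
Gamma^p_ij = (G*[ij,p] - F*[ij,q])/(EG - F^2), Gamma^q_ij = (E*[ij,q] - F*[ij,p])/(EG - F^2)
Gamma_ppp = -1552/241, Gamma_ppq = -35728/6025, Gamma_pqq = -5008/1205, Gamma_qpp = 2077/241, Gamma_qpq = 39672/6025, Gamma_qqq = 6312/1205
d^2p/dtau^2 = -(Gamma_ppp*(-3/2)^2 + 2*Gamma_ppq*(-3/2)*(1/4) + Gamma_pqq*(1/4)^2) = 62069/6025
d^2q/dtau^2 = -(Gamma_qpp*(-3/2)^2 + 2*Gamma_qpq*(-3/2)*(1/4) + Gamma_qqq*(1/4)^2) = -356199/24100
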